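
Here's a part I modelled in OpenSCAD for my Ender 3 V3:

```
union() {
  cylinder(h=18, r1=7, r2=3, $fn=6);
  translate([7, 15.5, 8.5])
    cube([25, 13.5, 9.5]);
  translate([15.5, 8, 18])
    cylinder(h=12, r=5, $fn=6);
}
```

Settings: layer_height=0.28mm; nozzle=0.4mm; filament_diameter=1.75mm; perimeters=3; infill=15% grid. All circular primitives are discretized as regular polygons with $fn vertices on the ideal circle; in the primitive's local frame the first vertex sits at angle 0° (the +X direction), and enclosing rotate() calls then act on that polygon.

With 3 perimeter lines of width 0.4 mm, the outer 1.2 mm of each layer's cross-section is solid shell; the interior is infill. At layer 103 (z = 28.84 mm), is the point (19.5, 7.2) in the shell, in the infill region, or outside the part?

shell

At z = 28.84 mm: the cone is absent (z outside [0, 18]); the cube at (7, 15.5) is not intersected at this z (z outside [8.5, 18]); the r=5 cylinder at (15.5, 8) contributes a regular 6-gon of circumradius 5; Combining (union): only the r=5 cylinder at (15.5, 8) is present, so the union is just that shape — 1 connected region. Overall, the cross-section is a single solid region. The nearest boundary edge runs (18.00, 3.67)→(20.50, 8.00); distance from the point to it = 0.47 mm. The point is inside the cross-section, 0.47 mm from the nearest boundary — within the 1.2 mm shell band (3 × 0.4).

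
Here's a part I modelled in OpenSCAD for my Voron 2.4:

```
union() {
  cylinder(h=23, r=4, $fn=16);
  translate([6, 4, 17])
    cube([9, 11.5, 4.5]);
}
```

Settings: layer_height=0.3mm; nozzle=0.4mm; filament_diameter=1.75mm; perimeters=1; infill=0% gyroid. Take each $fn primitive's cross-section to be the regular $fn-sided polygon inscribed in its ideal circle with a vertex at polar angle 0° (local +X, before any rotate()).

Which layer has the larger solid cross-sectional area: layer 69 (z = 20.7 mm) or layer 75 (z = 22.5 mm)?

layer 69 (z = 20.7 mm)

Layer 69 (z = 20.7): the cylinder: section is a regular 16-gon, circumradius r=4 (area = (16/2)·4.000²·sin(360°/16) = 48.98 mm²); the cube at (6, 4) is present — its section is the full 9×11.5 rectangle (area 103.50 mm²); Combining (union): the 2 present regions are separate (no shared area or edge), so areas and boundary lengths simply add and each stays a separate island — area = 152.48 mm². So its area = 152.48 mm². Layer 75 (z = 22.5): the r=4 cylinder gives a regular 16-gon of circumradius 4 (constant along its height) (area = (16/2)·4.000²·sin(360°/16) = 48.98 mm²); the cube at (6, 4) does not reach this height (z outside [17, 21.5]); Merging all regions: only the r=4 cylinder is present, so the union is just that shape — area = 48.98 mm². So its area = 48.98 mm². Layer 69 is larger (152.48 vs 48.98 mm²).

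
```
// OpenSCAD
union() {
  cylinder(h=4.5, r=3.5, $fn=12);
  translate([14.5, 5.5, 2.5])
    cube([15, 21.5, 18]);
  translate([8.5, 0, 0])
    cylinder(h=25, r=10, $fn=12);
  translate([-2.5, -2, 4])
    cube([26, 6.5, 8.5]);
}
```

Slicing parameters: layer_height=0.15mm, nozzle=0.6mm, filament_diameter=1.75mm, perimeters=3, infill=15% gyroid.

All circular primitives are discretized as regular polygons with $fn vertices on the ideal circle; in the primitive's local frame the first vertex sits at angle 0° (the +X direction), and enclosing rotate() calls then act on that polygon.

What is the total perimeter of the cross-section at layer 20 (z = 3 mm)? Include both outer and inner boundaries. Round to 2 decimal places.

130.45 mm

At z = 3 mm: the cylinder: section is a regular 12-gon, circumradius r=3.5 (perimeter = 2·12·3.500·sin(180°/12) = 21.74 mm); the cube at (14.5, 5.5) is present — its section is the full 15×21.5 rectangle (perimeter 73.00 mm); the r=10 cylinder at (8.5, 0) contributes a regular 12-gon of circumradius 10 (perimeter = 2·12·10.000·sin(180°/12) = 62.12 mm); the cube at (-2.5, -2) is not intersected at this z (z outside [4, 12.5]); Combining (union): the regions partially overlap (shared area 27.83 mm²), so the edge portions inside another operand are dropped and the merged outline is re-measured after clipping — boundary = 130.45 mm. Overall, the cross-section is a single solid region. Total boundary length (outer) = 130.45 mm.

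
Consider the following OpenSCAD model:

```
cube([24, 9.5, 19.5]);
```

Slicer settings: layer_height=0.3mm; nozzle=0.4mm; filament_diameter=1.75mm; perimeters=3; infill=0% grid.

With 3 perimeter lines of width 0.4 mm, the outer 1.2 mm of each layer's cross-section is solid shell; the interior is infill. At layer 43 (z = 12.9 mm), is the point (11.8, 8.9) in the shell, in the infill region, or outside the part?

shell

At z = 12.9 mm: the cube is present — its section is the full 24×9.5 rectangle. Overall, the cross-section is a single solid region. The nearest boundary edge runs (24.00, 9.50)→(0.00, 9.50); distance from the point to it = 0.60 mm. The point is inside the cross-section, 0.60 mm from the nearest boundary — within the 1.2 mm shell band (3 × 0.4).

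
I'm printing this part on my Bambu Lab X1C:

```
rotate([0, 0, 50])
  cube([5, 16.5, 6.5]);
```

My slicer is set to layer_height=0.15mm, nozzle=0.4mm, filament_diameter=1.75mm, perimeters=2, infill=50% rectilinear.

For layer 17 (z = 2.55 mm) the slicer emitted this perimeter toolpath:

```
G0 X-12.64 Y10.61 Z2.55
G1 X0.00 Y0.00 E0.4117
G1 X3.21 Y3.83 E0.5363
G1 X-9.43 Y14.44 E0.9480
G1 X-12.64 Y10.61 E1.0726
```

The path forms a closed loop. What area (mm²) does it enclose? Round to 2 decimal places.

82.47 mm²

Apply the shoelace formula to the sequence of (X, Y) vertices; enclosed area = 82.47 mm².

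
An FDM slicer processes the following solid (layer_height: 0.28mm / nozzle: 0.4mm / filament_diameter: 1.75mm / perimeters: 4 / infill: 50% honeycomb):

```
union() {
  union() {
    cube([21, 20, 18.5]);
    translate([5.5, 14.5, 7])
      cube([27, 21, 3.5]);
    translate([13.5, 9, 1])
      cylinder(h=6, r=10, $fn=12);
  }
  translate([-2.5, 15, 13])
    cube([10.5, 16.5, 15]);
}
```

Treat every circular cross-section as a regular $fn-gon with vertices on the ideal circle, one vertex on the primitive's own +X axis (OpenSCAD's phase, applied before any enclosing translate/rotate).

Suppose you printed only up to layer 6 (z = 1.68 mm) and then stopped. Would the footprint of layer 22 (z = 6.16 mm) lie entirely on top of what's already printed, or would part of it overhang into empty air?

entirely on top

Compare the two slices. At z = 1.68: the cube is present — its section is the full 21×20 rectangle (area 420.00 mm²); the cube at (5.5, 14.5) does not reach this height (z outside [7, 10.5]); the r=10 cylinder at (13.5, 9) gives a regular 12-gon of circumradius 10 (constant along its height) (area = (12/2)·10.000²·sin(360°/12) = 300.00 mm²); Merging all regions: the regions partially overlap — summed areas 720.00 mm² minus the doubly-counted overlap 276.62 mm² gives 443.38 mm² — area = 443.38 mm²; the cube at (-2.5, 15) is not intersected at this z (z outside [13, 28]); Taking the union: only the result so far is present, so the union is just that shape — area = 443.38 mm². At z = 6.16: the cube is present — its section is the full 21×20 rectangle (area 420.00 mm²); the cube at (5.5, 14.5) is absent (z outside [7, 10.5]); the r=10 cylinder at (13.5, 9) gives a regular 12-gon of circumradius 10 (constant along its height) (area = (12/2)·10.000²·sin(360°/12) = 300.00 mm²); Taking the union: the regions partially overlap — summed areas 720.00 mm² minus the doubly-counted overlap 276.62 mm² gives 443.38 mm² — area = 443.38 mm²; the cube at (-2.5, 15) is not intersected at this z (z outside [13, 28]); Combining (union): only that combined region is present, so the union is just that shape — area = 443.38 mm². Checking containment: the cross-section at z = 6.16 is a subset of the cross-section at z = 1.68.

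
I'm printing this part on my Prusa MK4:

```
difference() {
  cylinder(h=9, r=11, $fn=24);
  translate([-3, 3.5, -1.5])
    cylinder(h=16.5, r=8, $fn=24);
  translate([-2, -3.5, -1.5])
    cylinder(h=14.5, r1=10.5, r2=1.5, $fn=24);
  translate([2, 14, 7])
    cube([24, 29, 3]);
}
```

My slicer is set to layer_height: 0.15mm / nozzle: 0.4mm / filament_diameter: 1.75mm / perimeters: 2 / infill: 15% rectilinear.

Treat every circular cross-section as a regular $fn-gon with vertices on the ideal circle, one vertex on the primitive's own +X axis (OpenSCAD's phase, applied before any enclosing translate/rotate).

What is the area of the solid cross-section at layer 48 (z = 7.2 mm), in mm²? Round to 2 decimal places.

156.94 mm²

At z = 7.2 mm: the r=11 cylinder gives a regular 24-gon of circumradius 11 (constant along its height) (area = (24/2)·11.000²·sin(360°/24) = 375.81 mm²); the r=8 cylinder at (-3, 3.5) contributes a regular 24-gon of circumradius 8 (area = (24/2)·8.000²·sin(360°/24) = 198.77 mm²); the cone at (-2, -3.5) contributes a regular 24-gon of circumradius 5.100 (interpolated between r1=10.5 and r2=1.5 at t=0.600) (area = (24/2)·5.100²·sin(360°/24) = 80.78 mm²); the cube at (2, 14) is present — its section is the full 24×29 rectangle (area 696.00 mm²); Subtracting the remaining from the first: starting from the r=11 cylinder (375.81 mm²), the r=8 cylinder at (-3, 3.5) partially overlaps it — only the 181.63 mm² overlap (of its 198.77 mm²) is removed, clipping the outline; the cone at (-2, -3.5) partially overlaps it — only the 37.24 mm² overlap (of its 80.78 mm²) is removed, clipping the outline; the 24×29 cube at (2, 14) misses the remaining region (no effect) — area = 156.94 mm². Overall, the cross-section is a single solid region. Net area = 156.94 mm².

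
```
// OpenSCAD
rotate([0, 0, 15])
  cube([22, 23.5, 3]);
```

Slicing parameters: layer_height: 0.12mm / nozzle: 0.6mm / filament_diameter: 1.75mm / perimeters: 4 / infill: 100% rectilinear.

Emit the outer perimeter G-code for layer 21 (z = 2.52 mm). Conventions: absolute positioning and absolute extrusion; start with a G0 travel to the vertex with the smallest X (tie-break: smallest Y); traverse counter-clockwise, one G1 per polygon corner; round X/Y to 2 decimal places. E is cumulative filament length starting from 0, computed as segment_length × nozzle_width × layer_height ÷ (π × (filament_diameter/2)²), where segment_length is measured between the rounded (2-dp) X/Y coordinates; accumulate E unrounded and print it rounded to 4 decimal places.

G0 X-6.08 Y22.70 Z2.52
G1 X0.00 Y0.00 E0.7035
G1 X21.25 Y5.69 E1.3620
G1 X15.17 Y28.39 E2.0654
G1 X-6.08 Y22.70 E2.7239

At z = 2.52 mm: the 22×23.5 cube contributes its full rectangle; (rotated 15° about Z; rotation is an isometry so areas/perimeters/island counts are preserved). The outline is a single polygon with 4 vertices. Extrusion per mm of travel: 0.6 × 0.12 / (π × 0.875²) = 0.029934. Accumulating E over each segment gives final E = 2.7239.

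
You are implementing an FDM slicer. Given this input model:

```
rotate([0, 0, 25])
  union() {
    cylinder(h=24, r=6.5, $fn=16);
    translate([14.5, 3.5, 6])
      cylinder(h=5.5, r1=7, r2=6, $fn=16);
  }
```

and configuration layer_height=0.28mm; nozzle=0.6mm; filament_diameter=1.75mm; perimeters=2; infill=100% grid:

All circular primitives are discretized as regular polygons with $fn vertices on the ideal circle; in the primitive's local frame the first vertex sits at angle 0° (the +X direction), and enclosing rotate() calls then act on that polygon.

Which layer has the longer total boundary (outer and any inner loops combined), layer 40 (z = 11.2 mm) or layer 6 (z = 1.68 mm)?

Layer 40 (z = 11.2): the r=6.5 cylinder contributes a regular 16-gon of circumradius 6.5 (perimeter = 2·16·6.500·sin(180°/16) = 40.58 mm); the cone at (14.5, 3.5): at t=0.945 of its height the radius interpolates to r₁+(r₂−r₁)t = 6.055, giving a regular 16-gon of that circumradius (perimeter = 2·16·6.055·sin(180°/16) = 37.80 mm); Taking the union: the 2 present regions are separate (no shared area or edge), so areas and boundary lengths simply add and each stays a separate island — boundary = 78.38 mm; (rotated 25° about Z; rotation is an isometry so areas/perimeters/island counts are preserved). So its perimeter = 78.38 mm. Layer 6 (z = 1.68): the r=6.5 cylinder gives a regular 16-gon of circumradius 6.5 (constant along its height) (perimeter = 2·16·6.500·sin(180°/16) = 40.58 mm); the cone at (14.5, 3.5) is not intersected at this z (z outside [6, 11.5]); Combining (union): only the r=6.5 cylinder is present, so the union is just that shape — boundary = 40.58 mm; (rotated 25° about Z; rotation is an isometry so areas/perimeters/island counts are preserved). So its perimeter = 40.58 mm. Layer 40 is larger (78.38 vs 40.58 mm).

layer 40 (z = 11.2 mm)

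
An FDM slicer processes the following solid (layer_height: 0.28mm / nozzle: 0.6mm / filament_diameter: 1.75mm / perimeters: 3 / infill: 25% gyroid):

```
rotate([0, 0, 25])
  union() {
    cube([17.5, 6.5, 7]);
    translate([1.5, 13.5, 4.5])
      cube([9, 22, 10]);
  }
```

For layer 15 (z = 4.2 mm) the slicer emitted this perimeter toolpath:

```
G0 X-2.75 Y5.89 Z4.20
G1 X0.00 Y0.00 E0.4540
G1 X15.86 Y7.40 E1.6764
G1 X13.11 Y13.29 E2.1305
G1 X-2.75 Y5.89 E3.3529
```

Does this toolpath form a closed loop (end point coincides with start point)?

Start point (G0): (-2.75, 5.89). End point (last G1): the path returns to the start — closed.

yes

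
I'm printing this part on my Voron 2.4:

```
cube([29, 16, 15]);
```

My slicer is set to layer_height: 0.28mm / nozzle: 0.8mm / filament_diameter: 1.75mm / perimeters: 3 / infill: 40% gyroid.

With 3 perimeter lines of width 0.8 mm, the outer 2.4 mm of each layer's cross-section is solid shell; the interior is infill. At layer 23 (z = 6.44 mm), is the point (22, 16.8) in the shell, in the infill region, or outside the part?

outside

At z = 6.44 mm: the cube (footprint 29×16) is included at this height. Overall, the cross-section is a single solid region. The nearest boundary edge runs (29.00, 16.00)→(0.00, 16.00); distance from the point to it = 0.80 mm. The point is not inside any of the regions above, so it lies outside the cross-section (0.80 mm from the nearest boundary).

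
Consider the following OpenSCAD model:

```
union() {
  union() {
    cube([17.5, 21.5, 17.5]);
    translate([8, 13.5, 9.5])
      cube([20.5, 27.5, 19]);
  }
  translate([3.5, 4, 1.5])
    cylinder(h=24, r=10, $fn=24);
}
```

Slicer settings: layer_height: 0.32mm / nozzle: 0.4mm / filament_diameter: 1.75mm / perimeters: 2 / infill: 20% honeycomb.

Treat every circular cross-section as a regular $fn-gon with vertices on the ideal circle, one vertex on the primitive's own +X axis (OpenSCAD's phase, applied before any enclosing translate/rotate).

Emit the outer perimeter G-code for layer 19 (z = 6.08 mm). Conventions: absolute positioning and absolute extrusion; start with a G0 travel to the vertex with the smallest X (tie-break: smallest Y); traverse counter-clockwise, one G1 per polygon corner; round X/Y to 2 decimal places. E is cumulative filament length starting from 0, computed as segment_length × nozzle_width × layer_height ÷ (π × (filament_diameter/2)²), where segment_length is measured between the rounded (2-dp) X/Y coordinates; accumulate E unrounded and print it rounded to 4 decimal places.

G0 X-6.50 Y4.00 Z6.08
G1 X-6.16 Y1.41 E0.1390
G1 X-5.16 Y-1.00 E0.2779
G1 X-3.57 Y-3.07 E0.4168
G1 X-1.50 Y-4.66 E0.5557
G1 X0.91 Y-5.66 E0.6945
G1 X3.50 Y-6.00 E0.8335
G1 X6.09 Y-5.66 E0.9726
G1 X8.50 Y-4.66 E1.1114
G1 X10.57 Y-3.07 E1.2503
G1 X12.16 Y-1.00 E1.3892
G1 X12.57 Y0.00 E1.4467
G1 X17.50 Y0.00 E1.7091
G1 X17.50 Y21.50 E2.8532
G1 X0.00 Y21.50 E3.7845
G1 X0.00 Y13.28 E4.2220
G1 X-1.50 Y12.66 E4.3083
G1 X-3.57 Y11.07 E4.4472
G1 X-5.16 Y9.00 E4.5861
G1 X-6.16 Y6.59 E4.7250
G1 X-6.50 Y4.00 E4.8640

At z = 6.08 mm: the cube is present — its section is the full 17.5×21.5 rectangle; the cube at (8, 13.5) does not reach this height (z outside [9.5, 28.5]); Merging all regions: only the 17.5×21.5 cube is present, so the union is just that shape — 1 connected region; the cylinder at (3.5, 4): section is a regular 24-gon, circumradius r=10; Taking the union: the regions partially overlap (shared area 164.39 mm²), so overlapping operands fuse into one piece — 1 connected region. The outline is a single polygon with 20 vertices. Extrusion per mm of travel: 0.4 × 0.32 / (π × 0.875²) = 0.053216. Accumulating E over each segment gives final E = 4.8640.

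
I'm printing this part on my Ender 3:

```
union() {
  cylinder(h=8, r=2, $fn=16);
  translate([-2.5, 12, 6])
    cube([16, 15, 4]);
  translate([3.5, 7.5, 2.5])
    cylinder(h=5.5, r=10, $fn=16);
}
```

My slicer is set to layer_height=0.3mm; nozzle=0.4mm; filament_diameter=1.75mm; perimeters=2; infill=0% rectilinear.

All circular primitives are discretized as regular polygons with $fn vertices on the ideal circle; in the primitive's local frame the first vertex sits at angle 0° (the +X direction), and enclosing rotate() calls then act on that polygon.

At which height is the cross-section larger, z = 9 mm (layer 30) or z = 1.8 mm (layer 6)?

Layer 30 (z = 9): the cylinder does not reach this height (z outside [0, 8]); the 16×15 cube at (-2.5, 12) contributes its full rectangle (area 240.00 mm²); the cylinder at (3.5, 7.5) does not reach this height (z outside [2.5, 8]); Merging all regions: only the 16×15 cube at (-2.5, 12) is present, so the union is just that shape — area = 240.00 mm². So its area = 240.00 mm². Layer 6 (z = 1.8): the r=2 cylinder contributes a regular 16-gon of circumradius 2 (area = (16/2)·2.000²·sin(360°/16) = 12.25 mm²); the cube at (-2.5, 12) is not intersected at this z (z outside [6, 10]); the cylinder at (3.5, 7.5) is not intersected at this z (z outside [2.5, 8]); Merging all regions: only the r=2 cylinder is present, so the union is just that shape — area = 12.25 mm². So its area = 12.25 mm². Layer 30 is larger (240.00 vs 12.25 mm²).

layer 30 (z = 9 mm)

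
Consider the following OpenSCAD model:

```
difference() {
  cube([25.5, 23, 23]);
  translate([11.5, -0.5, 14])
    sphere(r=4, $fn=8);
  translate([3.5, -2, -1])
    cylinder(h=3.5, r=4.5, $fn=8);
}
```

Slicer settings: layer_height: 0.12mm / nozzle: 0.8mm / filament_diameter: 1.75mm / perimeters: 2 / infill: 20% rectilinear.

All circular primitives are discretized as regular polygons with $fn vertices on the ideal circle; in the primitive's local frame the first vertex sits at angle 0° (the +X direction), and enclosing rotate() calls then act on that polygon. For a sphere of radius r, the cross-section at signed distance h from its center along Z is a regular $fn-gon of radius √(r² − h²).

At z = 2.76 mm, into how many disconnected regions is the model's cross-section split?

At z = 2.76 mm: the cube is present — its section is the full 25.5×23 rectangle; the sphere at (11.5, -0.5) does not reach this height (|z−center|=11.240 > r=4); the cylinder at (3.5, -2) is not intersected at this z (z outside [-1, 2.5]); After the difference (first − rest): none of the subtracted shapes is present at this height, so the 25.5×23 cube is unchanged — 1 connected region. The result has 1 disconnected region.

1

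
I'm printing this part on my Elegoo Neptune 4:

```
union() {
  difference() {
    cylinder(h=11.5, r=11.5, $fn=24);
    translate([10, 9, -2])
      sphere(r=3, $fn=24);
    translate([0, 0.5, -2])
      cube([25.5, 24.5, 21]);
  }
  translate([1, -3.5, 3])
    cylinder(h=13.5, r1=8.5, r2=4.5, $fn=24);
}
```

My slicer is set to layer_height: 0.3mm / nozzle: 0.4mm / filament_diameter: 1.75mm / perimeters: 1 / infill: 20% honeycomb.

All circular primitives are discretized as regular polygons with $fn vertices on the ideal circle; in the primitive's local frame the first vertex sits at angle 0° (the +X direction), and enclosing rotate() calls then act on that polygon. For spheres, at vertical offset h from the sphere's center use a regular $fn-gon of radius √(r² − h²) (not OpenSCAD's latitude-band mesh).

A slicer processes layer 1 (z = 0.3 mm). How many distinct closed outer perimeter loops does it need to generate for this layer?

At z = 0.3 mm: the r=11.5 cylinder gives a regular 24-gon of circumradius 11.5 (constant along its height); the r=3 sphere at (10, 9) slices to a regular 24-gon of circumradius 1.926 (√(r²−h²) with h=2.3 from center); the cube at (0, 0.5) (footprint 25.5×24.5) is included at this height; After the difference (first − rest): starting from the r=11.5 cylinder, the r=3 sphere at (10, 9) misses the remaining region (no effect); the 25.5×24.5 cube at (0, 0.5) partially overlaps it — only the 96.95 mm² overlap (of its 624.75 mm²) is removed, clipping the outline — 1 connected region; the cone at (1, -3.5) is not intersected at this z (z outside [3, 16.5]); Combining (union): only that combined region is present, so the union is just that shape — 1 connected region. The result has 1 disconnected region.

1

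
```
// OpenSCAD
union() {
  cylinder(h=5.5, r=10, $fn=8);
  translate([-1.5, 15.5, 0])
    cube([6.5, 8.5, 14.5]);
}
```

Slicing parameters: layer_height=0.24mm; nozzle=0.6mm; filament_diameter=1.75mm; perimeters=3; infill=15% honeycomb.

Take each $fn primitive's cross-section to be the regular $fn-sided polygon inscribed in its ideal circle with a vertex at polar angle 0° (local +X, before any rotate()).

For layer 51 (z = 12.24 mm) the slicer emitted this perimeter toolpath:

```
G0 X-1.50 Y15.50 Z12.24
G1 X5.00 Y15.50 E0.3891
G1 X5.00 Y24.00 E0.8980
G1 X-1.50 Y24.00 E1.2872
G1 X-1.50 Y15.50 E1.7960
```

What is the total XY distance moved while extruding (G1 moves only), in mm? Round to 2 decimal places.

30.00 mm

Sum the Euclidean lengths of each G1 segment: total = 30.00 mm.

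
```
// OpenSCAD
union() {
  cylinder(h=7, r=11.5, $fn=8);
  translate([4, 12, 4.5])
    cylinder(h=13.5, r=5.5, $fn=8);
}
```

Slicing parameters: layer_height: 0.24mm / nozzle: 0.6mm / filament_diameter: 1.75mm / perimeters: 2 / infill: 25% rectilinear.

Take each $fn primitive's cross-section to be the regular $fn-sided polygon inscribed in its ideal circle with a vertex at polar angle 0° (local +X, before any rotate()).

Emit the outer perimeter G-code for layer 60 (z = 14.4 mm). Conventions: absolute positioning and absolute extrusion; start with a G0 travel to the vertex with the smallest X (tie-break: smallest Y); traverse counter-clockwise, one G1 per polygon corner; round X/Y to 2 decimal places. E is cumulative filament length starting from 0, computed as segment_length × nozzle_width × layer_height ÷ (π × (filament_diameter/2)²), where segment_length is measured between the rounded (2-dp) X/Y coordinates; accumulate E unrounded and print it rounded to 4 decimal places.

G0 X-1.50 Y12.00 Z14.40
G1 X0.11 Y8.11 E0.2520
G1 X4.00 Y6.50 E0.5041
G1 X7.89 Y8.11 E0.7561
G1 X9.50 Y12.00 E1.0082
G1 X7.89 Y15.89 E1.2602
G1 X4.00 Y17.50 E1.5123
G1 X0.11 Y15.89 E1.7643
G1 X-1.50 Y12.00 E2.0164

At z = 14.4 mm: the cylinder is absent (z outside [0, 7]); the cylinder at (4, 12): section is a regular 8-gon, circumradius r=5.5; Merging all regions: only the r=5.5 cylinder at (4, 12) is present, so the union is just that shape — 1 connected region. The outline is a single polygon with 8 vertices. Extrusion per mm of travel: 0.6 × 0.24 / (π × 0.875²) = 0.059868. Accumulating E over each segment gives final E = 2.0164.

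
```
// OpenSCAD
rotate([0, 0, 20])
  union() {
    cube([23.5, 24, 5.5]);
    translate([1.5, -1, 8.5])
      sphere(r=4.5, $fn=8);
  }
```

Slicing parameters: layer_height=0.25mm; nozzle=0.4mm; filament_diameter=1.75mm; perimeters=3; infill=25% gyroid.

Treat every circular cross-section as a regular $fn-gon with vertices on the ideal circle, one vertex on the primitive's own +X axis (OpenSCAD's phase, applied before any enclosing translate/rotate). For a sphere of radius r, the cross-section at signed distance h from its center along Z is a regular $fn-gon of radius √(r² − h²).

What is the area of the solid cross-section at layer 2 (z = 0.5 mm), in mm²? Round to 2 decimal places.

564.00 mm²

At z = 0.5 mm: the cube is present — its section is the full 23.5×24 rectangle (area 564.00 mm²); the sphere at (1.5, -1) does not reach this height (|z−center|=8.000 > r=4.5); Combining (union): only the 23.5×24 cube is present, so the union is just that shape — area = 564.00 mm²; (rotated 20° about Z; rotation is an isometry so areas/perimeters/island counts are preserved). Overall, the cross-section is a single solid region. Net area = 564.00 mm².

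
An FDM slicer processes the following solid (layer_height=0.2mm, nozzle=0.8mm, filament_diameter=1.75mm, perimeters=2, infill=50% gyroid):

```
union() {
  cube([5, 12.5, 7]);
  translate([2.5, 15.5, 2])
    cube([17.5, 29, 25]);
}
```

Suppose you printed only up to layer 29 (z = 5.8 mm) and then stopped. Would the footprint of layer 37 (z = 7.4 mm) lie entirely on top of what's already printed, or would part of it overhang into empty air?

Compare the two slices. At z = 5.8: the 5×12.5 cube contributes its full rectangle (area 62.50 mm²); the cube at (2.5, 15.5) is present — its section is the full 17.5×29 rectangle (area 507.50 mm²); Merging all regions: the 2 present regions are separate (no shared area or edge), so areas and boundary lengths simply add and each stays a separate island — area = 570.00 mm². At z = 7.4: the cube is absent (z outside [0, 7]); the 17.5×29 cube at (2.5, 15.5) contributes its full rectangle (area 507.50 mm²); Combining (union): only the 17.5×29 cube at (2.5, 15.5) is present, so the union is just that shape — area = 507.50 mm². Checking containment: the cross-section at z = 7.4 is a subset of the cross-section at z = 5.8.

entirely on top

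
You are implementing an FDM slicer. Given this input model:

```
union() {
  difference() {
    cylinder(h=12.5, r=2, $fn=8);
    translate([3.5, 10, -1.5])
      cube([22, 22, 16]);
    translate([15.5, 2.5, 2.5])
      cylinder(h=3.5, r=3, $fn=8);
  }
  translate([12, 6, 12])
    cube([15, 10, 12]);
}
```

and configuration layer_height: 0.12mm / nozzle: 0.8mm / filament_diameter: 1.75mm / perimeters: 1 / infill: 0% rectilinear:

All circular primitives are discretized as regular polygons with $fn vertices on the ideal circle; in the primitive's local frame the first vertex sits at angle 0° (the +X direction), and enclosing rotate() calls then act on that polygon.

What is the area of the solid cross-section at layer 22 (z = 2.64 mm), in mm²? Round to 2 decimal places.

At z = 2.64 mm: the cylinder: section is a regular 8-gon, circumradius r=2 (area = (8/2)·2.000²·sin(360°/8) = 11.31 mm²); the 22×22 cube at (3.5, 10) contributes its full rectangle (area 484.00 mm²); the r=3 cylinder at (15.5, 2.5) gives a regular 8-gon of circumradius 3 (constant along its height) (area = (8/2)·3.000²·sin(360°/8) = 25.46 mm²); Taking the first minus the rest: starting from the r=2 cylinder (11.31 mm²), the 22×22 cube at (3.5, 10) misses the remaining region (no effect); the r=3 cylinder at (15.5, 2.5) misses the remaining region (no effect) — area = 11.31 mm²; the cube at (12, 6) does not reach this height (z outside [12, 24]); Taking the union: only the result so far is present, so the union is just that shape — area = 11.31 mm². Overall, the cross-section is a single solid region. Net area = 11.31 mm².

11.31 mm²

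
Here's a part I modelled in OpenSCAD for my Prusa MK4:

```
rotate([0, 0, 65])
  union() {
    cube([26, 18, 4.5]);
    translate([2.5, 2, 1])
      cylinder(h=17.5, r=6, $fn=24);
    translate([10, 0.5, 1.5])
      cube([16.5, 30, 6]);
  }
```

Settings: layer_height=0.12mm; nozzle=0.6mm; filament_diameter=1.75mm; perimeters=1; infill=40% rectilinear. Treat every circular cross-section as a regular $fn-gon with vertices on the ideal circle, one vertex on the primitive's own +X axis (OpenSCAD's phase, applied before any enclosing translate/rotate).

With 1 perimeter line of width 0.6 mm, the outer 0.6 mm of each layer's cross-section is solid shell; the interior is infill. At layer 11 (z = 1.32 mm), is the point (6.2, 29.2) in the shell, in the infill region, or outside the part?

At z = 1.32 mm: the cube is present — its section is the full 26×18 rectangle; the r=6 cylinder at (2.5, 2) gives a regular 24-gon of circumradius 6 (constant along its height); the cube at (10, 0.5) is absent (z outside [1.5, 7.5]); Taking the union: the regions partially overlap (shared area 59.12 mm²), so overlapping operands fuse into one piece — 1 connected region; (whole slice rotated 65° about Z — lengths, areas and connectivity unchanged). Overall, the cross-section is a single solid region. Undo the 65° rotation: the query point maps to (29.084, 6.721) in the un-rotated model frame. The nearest boundary edge runs (26.00, 18.00)→(26.00, 0.00); distance from the point to it = 3.08 mm. The point is not inside any of the regions above, so it lies outside the cross-section (3.08 mm from the nearest boundary).

outside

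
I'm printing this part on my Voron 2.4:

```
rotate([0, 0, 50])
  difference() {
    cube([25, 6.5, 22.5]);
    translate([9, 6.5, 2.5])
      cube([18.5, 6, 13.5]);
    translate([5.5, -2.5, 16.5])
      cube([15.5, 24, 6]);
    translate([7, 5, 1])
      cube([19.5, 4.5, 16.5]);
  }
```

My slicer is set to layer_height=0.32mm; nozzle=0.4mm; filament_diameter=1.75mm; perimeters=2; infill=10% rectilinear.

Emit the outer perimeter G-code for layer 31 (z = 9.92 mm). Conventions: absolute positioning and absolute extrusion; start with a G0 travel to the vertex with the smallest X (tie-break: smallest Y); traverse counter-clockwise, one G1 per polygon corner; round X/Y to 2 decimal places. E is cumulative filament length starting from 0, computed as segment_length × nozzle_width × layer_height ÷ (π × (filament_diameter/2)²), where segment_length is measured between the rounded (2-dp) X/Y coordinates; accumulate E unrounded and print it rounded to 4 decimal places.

At z = 9.92 mm: the 25×6.5 cube contributes its full rectangle; the cube at (9, 6.5) is present — its section is the full 18.5×6 rectangle; the cube at (5.5, -2.5) does not reach this height (z outside [16.5, 22.5]); the 19.5×4.5 cube at (7, 5) contributes its full rectangle; Taking the first minus the rest: starting from the 25×6.5 cube, the 18.5×6 cube at (9, 6.5) misses the remaining region (no effect); the 19.5×4.5 cube at (7, 5) partially overlaps it — only the 27.00 mm² overlap (of its 87.75 mm²) is removed, clipping the outline — 1 connected region; (rotated 50° about Z; rotation is an isometry so areas/perimeters/island counts are preserved). The outline is a single polygon with 6 vertices. Extrusion per mm of travel: 0.4 × 0.32 / (π × 0.875²) = 0.053216. Accumulating E over each segment gives final E = 3.3527.

G0 X-4.98 Y4.18 Z9.92
G1 X0.00 Y0.00 E0.3460
G1 X16.07 Y19.15 E1.6764
G1 X12.24 Y22.37 E1.9426
G1 X0.67 Y8.58 E2.9006
G1 X-0.48 Y9.54 E2.9803
G1 X-4.98 Y4.18 E3.3527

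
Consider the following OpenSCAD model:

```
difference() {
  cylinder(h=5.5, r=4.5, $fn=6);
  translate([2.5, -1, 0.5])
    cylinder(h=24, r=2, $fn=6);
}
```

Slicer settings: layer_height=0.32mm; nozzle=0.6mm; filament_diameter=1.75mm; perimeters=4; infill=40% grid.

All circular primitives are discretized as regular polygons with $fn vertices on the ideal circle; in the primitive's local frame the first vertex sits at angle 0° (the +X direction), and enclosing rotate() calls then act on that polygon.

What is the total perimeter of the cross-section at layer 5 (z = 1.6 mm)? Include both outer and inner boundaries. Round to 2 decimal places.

At z = 1.6 mm: the r=4.5 cylinder gives a regular 6-gon of circumradius 4.5 (constant along its height) (perimeter = 2·6·4.500·sin(180°/6) = 27.00 mm); the r=2 cylinder at (2.5, -1) contributes a regular 6-gon of circumradius 2 (perimeter = 2·6·2.000·sin(180°/6) = 12.00 mm); After the difference (first − rest): starting from the r=4.5 cylinder, the r=2 cylinder at (2.5, -1) partially overlaps it — only the 9.25 mm² overlap (of its 10.39 mm²) is removed, clipping the outline — boundary = 33.27 mm. Overall, the cross-section is a single solid region. Total boundary length (outer) = 33.27 mm.

33.27 mm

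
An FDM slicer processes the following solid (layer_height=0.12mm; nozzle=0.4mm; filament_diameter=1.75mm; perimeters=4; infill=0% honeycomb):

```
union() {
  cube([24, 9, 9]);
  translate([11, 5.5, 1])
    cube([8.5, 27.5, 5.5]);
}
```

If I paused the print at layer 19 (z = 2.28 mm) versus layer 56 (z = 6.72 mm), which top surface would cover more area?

layer 19 (z = 2.28 mm)

Layer 19 (z = 2.28): the 24×9 cube contributes its full rectangle (area 216.00 mm²); the cube at (11, 5.5) (footprint 8.5×27.5) is included at this height (area 233.75 mm²); Combining (union): the regions partially overlap — summed areas 449.75 mm² minus the doubly-counted overlap 29.75 mm² gives 420.00 mm² — area = 420.00 mm². So its area = 420.00 mm². Layer 56 (z = 6.72): the cube is present — its section is the full 24×9 rectangle (area 216.00 mm²); the cube at (11, 5.5) does not reach this height (z outside [1, 6.5]); Merging all regions: only the 24×9 cube is present, so the union is just that shape — area = 216.00 mm². So its area = 216.00 mm². Layer 19 is larger (420.00 vs 216.00 mm²).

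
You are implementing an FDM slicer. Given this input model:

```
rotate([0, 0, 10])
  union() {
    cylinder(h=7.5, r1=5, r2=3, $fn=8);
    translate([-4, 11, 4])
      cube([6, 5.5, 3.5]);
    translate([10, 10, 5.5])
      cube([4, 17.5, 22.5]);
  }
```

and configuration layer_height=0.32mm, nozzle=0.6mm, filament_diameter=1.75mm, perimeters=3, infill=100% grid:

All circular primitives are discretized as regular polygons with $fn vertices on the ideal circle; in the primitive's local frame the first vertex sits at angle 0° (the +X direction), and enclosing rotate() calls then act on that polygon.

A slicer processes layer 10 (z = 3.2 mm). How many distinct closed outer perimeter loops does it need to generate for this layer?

1

At z = 3.2 mm: the cone contributes a regular 8-gon of circumradius 4.147 (interpolated between r1=5 and r2=3 at t=0.427); the cube at (-4, 11) is absent (z outside [4, 7.5]); the cube at (10, 10) is not intersected at this z (z outside [5.5, 28]); Merging all regions: only the cone is present, so the union is just that shape — 1 connected region; (rotated 10° about Z; rotation is an isometry so areas/perimeters/island counts are preserved). The result has 1 disconnected region.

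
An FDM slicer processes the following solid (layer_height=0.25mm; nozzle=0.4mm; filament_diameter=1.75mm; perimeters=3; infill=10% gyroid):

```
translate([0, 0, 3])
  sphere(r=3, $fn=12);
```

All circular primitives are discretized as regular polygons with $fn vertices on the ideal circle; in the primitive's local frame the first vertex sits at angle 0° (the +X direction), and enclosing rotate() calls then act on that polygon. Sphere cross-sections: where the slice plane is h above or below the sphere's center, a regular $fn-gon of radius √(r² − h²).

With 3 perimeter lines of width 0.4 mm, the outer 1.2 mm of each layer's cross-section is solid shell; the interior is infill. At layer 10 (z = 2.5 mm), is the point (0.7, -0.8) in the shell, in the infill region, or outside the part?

infill

At z = 2.5 mm: the sphere: section is a regular 12-gon, circumradius = √(r²−h²) = √(3²−0.5²) = 2.958. Overall, the cross-section is a single solid region. The nearest boundary edge runs (1.48, -2.56)→(2.56, -1.48); distance from the point to it = 1.80 mm. The point is inside the cross-section and 1.80 mm from the nearest boundary — more than the 1.2 mm shell width (3 × 0.4), so it's in the infill interior.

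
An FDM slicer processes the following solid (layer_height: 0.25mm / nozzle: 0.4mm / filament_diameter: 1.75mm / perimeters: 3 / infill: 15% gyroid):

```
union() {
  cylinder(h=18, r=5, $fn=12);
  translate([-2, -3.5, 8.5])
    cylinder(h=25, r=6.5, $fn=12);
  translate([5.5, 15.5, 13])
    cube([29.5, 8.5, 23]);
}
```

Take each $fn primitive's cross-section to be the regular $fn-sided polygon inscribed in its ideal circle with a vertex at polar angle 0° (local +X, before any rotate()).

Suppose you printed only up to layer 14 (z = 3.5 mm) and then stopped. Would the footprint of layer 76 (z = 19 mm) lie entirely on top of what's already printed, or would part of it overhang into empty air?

part overhangs

Compare the two slices. At z = 3.5: the r=5 cylinder gives a regular 12-gon of circumradius 5 (constant along its height) (area = (12/2)·5.000²·sin(360°/12) = 75.00 mm²); the cylinder at (-2, -3.5) is not intersected at this z (z outside [8.5, 33.5]); the cube at (5.5, 15.5) is absent (z outside [13, 36]); Taking the union: only the r=5 cylinder is present, so the union is just that shape — area = 75.00 mm². At z = 19: the cylinder is absent (z outside [0, 18]); the r=6.5 cylinder at (-2, -3.5) gives a regular 12-gon of circumradius 6.5 (constant along its height) (area = (12/2)·6.500²·sin(360°/12) = 126.75 mm²); the cube at (5.5, 15.5) is present — its section is the full 29.5×8.5 rectangle (area 250.75 mm²); Combining (union): the 2 present regions are separate (no shared area or edge), so areas and boundary lengths simply add and each stays a separate island — area = 377.50 mm². Checking containment: at z = 19 the cross-section extends beyond the z = 3.5 cross-section by about 324.25 mm².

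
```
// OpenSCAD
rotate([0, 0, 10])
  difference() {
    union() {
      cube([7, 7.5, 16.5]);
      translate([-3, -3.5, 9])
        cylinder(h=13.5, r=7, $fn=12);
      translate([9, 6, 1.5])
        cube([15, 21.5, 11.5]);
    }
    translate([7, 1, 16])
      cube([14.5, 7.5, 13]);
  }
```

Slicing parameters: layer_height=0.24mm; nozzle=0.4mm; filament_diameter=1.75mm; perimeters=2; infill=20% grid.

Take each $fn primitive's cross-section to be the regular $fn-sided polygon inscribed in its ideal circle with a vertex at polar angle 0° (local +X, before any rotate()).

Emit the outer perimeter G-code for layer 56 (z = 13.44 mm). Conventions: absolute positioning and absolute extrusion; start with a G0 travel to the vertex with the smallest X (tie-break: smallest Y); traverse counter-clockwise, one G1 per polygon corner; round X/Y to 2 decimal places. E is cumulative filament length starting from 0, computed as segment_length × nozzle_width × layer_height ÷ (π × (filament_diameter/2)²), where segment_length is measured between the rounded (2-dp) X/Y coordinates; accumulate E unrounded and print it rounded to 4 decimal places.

G0 X-9.24 Y-5.18 Z13.44
G1 X-7.71 Y-8.47 E0.1448
G1 X-4.74 Y-10.55 E0.2895
G1 X-1.13 Y-10.86 E0.4341
G1 X2.15 Y-9.33 E0.5786
G1 X4.23 Y-6.36 E0.7233
G1 X4.55 Y-2.75 E0.8680
G1 X3.02 Y0.53 E1.0124
G1 X6.89 Y1.22 E1.1693
G1 X5.59 Y8.60 E1.4684
G1 X-1.30 Y7.39 E1.7476
G1 X-0.47 Y2.66 E1.9393
G1 X-3.56 Y2.93 E2.0631
G1 X-6.85 Y1.39 E2.2081
G1 X-8.92 Y-1.57 E2.3522
G1 X-9.24 Y-5.18 E2.4969

At z = 13.44 mm: the cube (footprint 7×7.5) is included at this height; the cylinder at (-3, -3.5): section is a regular 12-gon, circumradius r=7; the cube at (9, 6) does not reach this height (z outside [1.5, 13]); Combining (union): the regions partially overlap (shared area 4.60 mm²), so overlapping operands fuse into one piece — 1 connected region; the cube at (7, 1) is absent (z outside [16, 29]); After the difference (first − rest): none of the subtracted shapes is present at this height, so the result so far is unchanged — 1 connected region; (whole slice rotated 10° about Z — lengths, areas and connectivity unchanged). The outline is a single polygon with 15 vertices. Extrusion per mm of travel: 0.4 × 0.24 / (π × 0.875²) = 0.039912. Accumulating E over each segment gives final E = 2.4969.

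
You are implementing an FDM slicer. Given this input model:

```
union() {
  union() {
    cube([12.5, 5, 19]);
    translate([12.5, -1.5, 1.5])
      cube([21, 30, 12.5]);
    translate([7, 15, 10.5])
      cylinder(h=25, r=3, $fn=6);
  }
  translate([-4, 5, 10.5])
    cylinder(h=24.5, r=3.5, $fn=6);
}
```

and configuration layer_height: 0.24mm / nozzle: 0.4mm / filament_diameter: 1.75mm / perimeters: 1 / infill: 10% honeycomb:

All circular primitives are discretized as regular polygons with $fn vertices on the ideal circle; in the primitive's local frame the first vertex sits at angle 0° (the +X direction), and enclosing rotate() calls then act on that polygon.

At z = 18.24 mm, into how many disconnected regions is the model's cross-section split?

3

At z = 18.24 mm: the cube (footprint 12.5×5) is included at this height; the cube at (12.5, -1.5) is absent (z outside [1.5, 14]); the r=3 cylinder at (7, 15) gives a regular 6-gon of circumradius 3 (constant along its height); Combining (union): the 2 present regions are separate (no shared area or edge), so areas and boundary lengths simply add and each stays a separate island — 2 connected regions; the cylinder at (-4, 5): section is a regular 6-gon, circumradius r=3.5; Combining (union): the 2 present regions are separate (no shared area or edge), so areas and boundary lengths simply add and each stays a separate island — 3 connected regions. The result has 3 disconnected regions.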